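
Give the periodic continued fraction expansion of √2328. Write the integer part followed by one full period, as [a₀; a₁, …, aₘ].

a₀ = ⌊√2328⌋ = 48.
With m₀=0, d₀=1 and mₖ₊₁ = dₖaₖ − mₖ, dₖ₊₁ = (n − mₖ₊₁²)/dₖ, aₖ₊₁ = ⌊(a₀+mₖ₊₁)/dₖ₊₁⌋:
  k=1: m=48, d=24, a=4
  k=2: m=48, d=1, a=96
d=1 and a=2a₀=96 at k=2, so the next step gives (m, d) = (48, 24) again — its k=1 value — and the period has length 2.

[48; 4, 96]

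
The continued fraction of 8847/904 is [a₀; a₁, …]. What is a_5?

6

8847 = 9·904 + 711   →  a_0 = 9
904 = 1·711 + 193   →  a_1 = 1
711 = 3·193 + 132   →  a_2 = 3
193 = 1·132 + 61   →  a_3 = 1
132 = 2·61 + 10   →  a_4 = 2
61 = 6·10 + 1   →  a_5 = 6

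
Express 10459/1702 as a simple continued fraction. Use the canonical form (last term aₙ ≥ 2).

10459 = 6×1702 + 247
1702 = 6×247 + 220
247 = 1×220 + 27
220 = 8×27 + 4
27 = 6×4 + 3
4 = 1×3 + 1
3 = 3×1 + 0  (stop)
So 10459/1702 = [6; 6, 1, 8, 6, 1, 3].

[6; 6, 1, 8, 6, 1, 3]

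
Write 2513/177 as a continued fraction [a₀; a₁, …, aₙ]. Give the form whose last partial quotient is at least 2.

[14; 5, 17, 2]

2513 = 14×177 + 35
177 = 5×35 + 2
35 = 17×2 + 1
2 = 2×1 + 0  (stop)
So 2513/177 = [14; 5, 17, 2].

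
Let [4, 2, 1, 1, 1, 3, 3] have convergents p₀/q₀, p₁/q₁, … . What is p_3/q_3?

Using pₖ = aₖpₖ₋₁ + pₖ₋₂, qₖ = aₖqₖ₋₁ + qₖ₋₂ (with p₋₁=1, p₋₂=0, q₋₁=0, q₋₂=1):
  k=0: a=4, p=4, q=1
  k=1: a=2, p=9, q=2
  k=2: a=1, p=13, q=3
  k=3: a=1, p=22, q=5

22/5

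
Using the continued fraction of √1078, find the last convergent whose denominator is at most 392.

12772/389

√1078 = [32; 1, 4, 1, 64, …] (period length 4).
Convergents:
  p_0/q_0 = 32/1
  p_1/q_1 = 33/1
  p_2/q_2 = 164/5
  p_3/q_3 = 197/6
  p_4/q_4 = 12772/389
  p_5/q_5 = 12969/395
q_4 = 389 ≤ 392 < 395 = q_5, so the answer is 12772/389.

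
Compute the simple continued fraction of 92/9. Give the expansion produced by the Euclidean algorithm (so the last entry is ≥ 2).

92 = 10·9 + 2
9 = 4·2 + 1
2 = 2·1 + 0  (stop)
So 92/9 = [10; 4, 2].

[10; 4, 2]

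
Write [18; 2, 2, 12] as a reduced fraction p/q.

Fold from the inside: start with 12/1.
  2 + 1/12 = 25/12
  2 + 12/25 = 62/25
  18 + 25/62 = 1141/62

1141/62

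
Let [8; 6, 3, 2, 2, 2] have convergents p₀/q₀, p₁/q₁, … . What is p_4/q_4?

873/107

Using pₖ = aₖpₖ₋₁ + pₖ₋₂, qₖ = aₖqₖ₋₁ + qₖ₋₂ (with p₋₁=1, p₋₂=0, q₋₁=0, q₋₂=1):
  k=0: a=8, p=8, q=1
  k=1: a=6, p=49, q=6
  k=2: a=3, p=155, q=19
  k=3: a=2, p=359, q=44
  k=4: a=2, p=873, q=107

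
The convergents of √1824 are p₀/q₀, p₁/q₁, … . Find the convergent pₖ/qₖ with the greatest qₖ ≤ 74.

√1824 = [42; 1, 2, 2, 2, 1, 84, …] (period length 6).
Convergents:
  p_0/q_0 = 42/1
  p_1/q_1 = 43/1
  p_2/q_2 = 128/3
  p_3/q_3 = 299/7
  p_4/q_4 = 726/17
  p_5/q_5 = 1025/24
  p_6/q_6 = 86826/2033
q_5 = 24 ≤ 74 < 2033 = q_6, so the answer is 1025/24.

1025/24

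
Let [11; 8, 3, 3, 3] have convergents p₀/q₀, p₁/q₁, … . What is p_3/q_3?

Using pₖ = aₖpₖ₋₁ + pₖ₋₂, qₖ = aₖqₖ₋₁ + qₖ₋₂ (with p₋₁=1, p₋₂=0, q₋₁=0, q₋₂=1):
  k=0: a=11, p=11, q=1
  k=1: a=8, p=89, q=8
  k=2: a=3, p=278, q=25
  k=3: a=3, p=923, q=83

923/83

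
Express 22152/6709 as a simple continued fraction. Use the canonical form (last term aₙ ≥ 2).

[3; 3, 3, 5, 6, 2, 9]

22152 = 3*6709 + 2025
6709 = 3*2025 + 634
2025 = 3*634 + 123
634 = 5*123 + 19
123 = 6*19 + 9
19 = 2*9 + 1
9 = 9*1 + 0  (stop)
So 22152/6709 = [3; 3, 3, 5, 6, 2, 9].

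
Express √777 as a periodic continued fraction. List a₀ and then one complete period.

a₀ = ⌊√777⌋ = 27.
With m₀=0, d₀=1 and mₖ₊₁ = dₖaₖ − mₖ, dₖ₊₁ = (n − mₖ₊₁²)/dₖ, aₖ₊₁ = ⌊(a₀+mₖ₊₁)/dₖ₊₁⌋:
  k=1: m=27, d=48, a=1
  k=2: m=21, d=7, a=6
  k=3: m=21, d=48, a=1
  k=4: m=27, d=1, a=54
d=1 and a=2a₀=54 at k=4, so the next step gives (m, d) = (27, 48) again — its k=1 value — and the period has length 4.

[27; 1, 6, 1, 54]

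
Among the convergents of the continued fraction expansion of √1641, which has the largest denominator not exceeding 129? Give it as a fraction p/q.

√1641 = [40; 1, 1, 26, 1, 1, 80, …] (period length 6).
Convergents:
  p_0/q_0 = 40/1
  p_1/q_1 = 41/1
  p_2/q_2 = 81/2
  p_3/q_3 = 2147/53
  p_4/q_4 = 2228/55
  p_5/q_5 = 4375/108
  p_6/q_6 = 352228/8695
q_5 = 108 ≤ 129 < 8695 = q_6, so the answer is 4375/108.

4375/108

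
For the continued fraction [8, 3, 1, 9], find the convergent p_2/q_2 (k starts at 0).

33/4

Using pₖ = aₖpₖ₋₁ + pₖ₋₂, qₖ = aₖqₖ₋₁ + qₖ₋₂ (with p₋₁=1, p₋₂=0, q₋₁=0, q₋₂=1):
  k=0: a=8, p=8, q=1
  k=1: a=3, p=25, q=3
  k=2: a=1, p=33, q=4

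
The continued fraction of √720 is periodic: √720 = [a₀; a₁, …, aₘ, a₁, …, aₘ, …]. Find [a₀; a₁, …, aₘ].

[26; 1, 4, 1, 52]

a₀ = ⌊√720⌋ = 26.
With m₀=0, d₀=1 and mₖ₊₁ = dₖaₖ − mₖ, dₖ₊₁ = (n − mₖ₊₁²)/dₖ, aₖ₊₁ = ⌊(a₀+mₖ₊₁)/dₖ₊₁⌋:
  k=1: m=26, d=44, a=1
  k=2: m=18, d=9, a=4
  k=3: m=18, d=44, a=1
  k=4: m=26, d=1, a=52
d=1 and a=2a₀=52 at k=4, so the next step gives (m, d) = (26, 44) again — its k=1 value — and the period has length 4.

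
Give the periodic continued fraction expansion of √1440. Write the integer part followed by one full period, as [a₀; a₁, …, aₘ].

[37; 1, 17, 1, 74]

a₀ = ⌊√1440⌋ = 37.
With m₀=0, d₀=1 and mₖ₊₁ = dₖaₖ − mₖ, dₖ₊₁ = (n − mₖ₊₁²)/dₖ, aₖ₊₁ = ⌊(a₀+mₖ₊₁)/dₖ₊₁⌋:
  k=1: m=37, d=71, a=1
  k=2: m=34, d=4, a=17
  k=3: m=34, d=71, a=1
  k=4: m=37, d=1, a=74
d=1 and a=2a₀=74 at k=4, so the next step gives (m, d) = (37, 71) again — its k=1 value — and the period has length 4.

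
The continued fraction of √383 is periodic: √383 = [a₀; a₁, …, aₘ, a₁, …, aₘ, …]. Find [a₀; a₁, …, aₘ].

[19; 1, 1, 3, 19, 3, 1, 1, 38]

a₀ = ⌊√383⌋ = 19.
With m₀=0, d₀=1 and mₖ₊₁ = dₖaₖ − mₖ, dₖ₊₁ = (n − mₖ₊₁²)/dₖ, aₖ₊₁ = ⌊(a₀+mₖ₊₁)/dₖ₊₁⌋:
  k=1: m=19, d=22, a=1
  k=2: m=3, d=17, a=1
  k=3: m=14, d=11, a=3
  k=4: m=19, d=2, a=19
  k=5: m=19, d=11, a=3
  k=6: m=14, d=17, a=1
  k=7: m=3, d=22, a=1
  k=8: m=19, d=1, a=38
d=1 and a=2a₀=38 at k=8, so the next step gives (m, d) = (19, 22) again — its k=1 value — and the period has length 8.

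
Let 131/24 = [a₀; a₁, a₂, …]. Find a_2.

5

131 = 5·24 + 11   →  a_0 = 5
24 = 2·11 + 2   →  a_1 = 2
11 = 5·2 + 1   →  a_2 = 5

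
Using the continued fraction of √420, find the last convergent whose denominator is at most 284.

3361/164

√420 = [20; 2, 40, …] (period length 2).
Convergents:
  p_0/q_0 = 20/1
  p_1/q_1 = 41/2
  p_2/q_2 = 1660/81
  p_3/q_3 = 3361/164
  p_4/q_4 = 136100/6641
q_3 = 164 ≤ 284 < 6641 = q_4, so the answer is 3361/164.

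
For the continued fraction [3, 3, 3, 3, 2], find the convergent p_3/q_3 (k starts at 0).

Using pₖ = aₖpₖ₋₁ + pₖ₋₂, qₖ = aₖqₖ₋₁ + qₖ₋₂ (with p₋₁=1, p₋₂=0, q₋₁=0, q₋₂=1):
  k=0: a=3, p=3, q=1
  k=1: a=3, p=10, q=3
  k=2: a=3, p=33, q=10
  k=3: a=3, p=109, q=33

109/33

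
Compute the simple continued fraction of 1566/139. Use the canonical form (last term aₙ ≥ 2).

1566 = 11·139 + 37
139 = 3·37 + 28
37 = 1·28 + 9
28 = 3·9 + 1
9 = 9·1 + 0  (stop)
So 1566/139 = [11; 3, 1, 3, 9].

[11; 3, 1, 3, 9]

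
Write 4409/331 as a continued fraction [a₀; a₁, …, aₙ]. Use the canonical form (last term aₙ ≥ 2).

4409 = 13×331 + 106
331 = 3×106 + 13
106 = 8×13 + 2
13 = 6×2 + 1
2 = 2×1 + 0  (stop)
So 4409/331 = [13; 3, 8, 6, 2].

[13; 3, 8, 6, 2]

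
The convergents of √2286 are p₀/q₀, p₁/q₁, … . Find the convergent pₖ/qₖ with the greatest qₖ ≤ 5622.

√2286 = [47; 1, 4, 3, 10, 3, 4, 1, 94, …] (period length 8).
Convergents:
  p_0/q_0 = 47/1
  p_1/q_1 = 48/1
  p_2/q_2 = 239/5
  p_3/q_3 = 765/16
  p_4/q_4 = 7889/165
  p_5/q_5 = 24432/511
  p_6/q_6 = 105617/2209
  p_7/q_7 = 130049/2720
  p_8/q_8 = 12330223/257889
q_7 = 2720 ≤ 5622 < 257889 = q_8, so the answer is 130049/2720.

130049/2720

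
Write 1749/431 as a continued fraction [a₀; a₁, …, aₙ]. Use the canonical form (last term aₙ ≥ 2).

[4; 17, 4, 6]

1749 = 4×431 + 25
431 = 17×25 + 6
25 = 4×6 + 1
6 = 6×1 + 0  (stop)
So 1749/431 = [4; 17, 4, 6].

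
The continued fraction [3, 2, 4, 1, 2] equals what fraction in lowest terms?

107/31

Fold from the inside: start with 2/1.
  1 + 1/2 = 3/2
  4 + 2/3 = 14/3
  2 + 3/14 = 31/14
  3 + 14/31 = 107/31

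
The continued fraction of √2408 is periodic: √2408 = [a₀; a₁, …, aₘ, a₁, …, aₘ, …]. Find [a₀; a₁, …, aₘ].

a₀ = ⌊√2408⌋ = 49.
With m₀=0, d₀=1 and mₖ₊₁ = dₖaₖ − mₖ, dₖ₊₁ = (n − mₖ₊₁²)/dₖ, aₖ₊₁ = ⌊(a₀+mₖ₊₁)/dₖ₊₁⌋:
  k=1: m=49, d=7, a=14
  k=2: m=49, d=1, a=98
d=1 and a=2a₀=98 at k=2, so the next step gives (m, d) = (49, 7) again — its k=1 value — and the period has length 2.

[49; 14, 98]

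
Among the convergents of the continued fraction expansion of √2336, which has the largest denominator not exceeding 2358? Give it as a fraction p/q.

√2336 = [48; 3, 96, …] (period length 2).
Convergents:
  p_0/q_0 = 48/1
  p_1/q_1 = 145/3
  p_2/q_2 = 13968/289
  p_3/q_3 = 42049/870
  p_4/q_4 = 4050672/83809
q_3 = 870 ≤ 2358 < 83809 = q_4, so the answer is 42049/870.

42049/870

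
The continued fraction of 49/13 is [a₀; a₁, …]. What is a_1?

1

49 = 3·13 + 10   →  a_0 = 3
13 = 1·10 + 3   →  a_1 = 1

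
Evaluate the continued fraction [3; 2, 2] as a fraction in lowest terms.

17/5

Using pₖ = aₖpₖ₋₁ + pₖ₋₂ and qₖ = aₖqₖ₋₁ + qₖ₋₂:
  k=0: a=3, p=3, q=1
  k=1: a=2, p=7, q=2
  k=2: a=2, p=17, q=5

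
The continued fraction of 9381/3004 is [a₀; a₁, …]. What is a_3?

10

9381 = 3·3004 + 369   →  a_0 = 3
3004 = 8·369 + 52   →  a_1 = 8
369 = 7·52 + 5   →  a_2 = 7
52 = 10·5 + 2   →  a_3 = 10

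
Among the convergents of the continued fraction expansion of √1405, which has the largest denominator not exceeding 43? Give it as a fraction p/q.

√1405 = [37; 2, 14, 2, 74, …] (period length 4).
Convergents:
  p_0/q_0 = 37/1
  p_1/q_1 = 75/2
  p_2/q_2 = 1087/29
  p_3/q_3 = 2249/60
q_2 = 29 ≤ 43 < 60 = q_3, so the answer is 1087/29.

1087/29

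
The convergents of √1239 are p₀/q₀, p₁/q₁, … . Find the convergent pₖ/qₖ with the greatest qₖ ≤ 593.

√1239 = [35; 5, 70, …] (period length 2).
Convergents:
  p_0/q_0 = 35/1
  p_1/q_1 = 176/5
  p_2/q_2 = 12355/351
  p_3/q_3 = 61951/1760
q_2 = 351 ≤ 593 < 1760 = q_3, so the answer is 12355/351.

12355/351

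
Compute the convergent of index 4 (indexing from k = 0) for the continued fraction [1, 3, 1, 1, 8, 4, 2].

77/60

Using pₖ = aₖpₖ₋₁ + pₖ₋₂, qₖ = aₖqₖ₋₁ + qₖ₋₂ (with p₋₁=1, p₋₂=0, q₋₁=0, q₋₂=1):
  k=0: a=1, p=1, q=1
  k=1: a=3, p=4, q=3
  k=2: a=1, p=5, q=4
  k=3: a=1, p=9, q=7
  k=4: a=8, p=77, q=60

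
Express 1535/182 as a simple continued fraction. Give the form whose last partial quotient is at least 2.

1535 = 8×182 + 79
182 = 2×79 + 24
79 = 3×24 + 7
24 = 3×7 + 3
7 = 2×3 + 1
3 = 3×1 + 0  (stop)
So 1535/182 = [8; 2, 3, 3, 2, 3].

[8; 2, 3, 3, 2, 3]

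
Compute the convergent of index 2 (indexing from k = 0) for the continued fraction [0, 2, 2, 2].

2/5

Using pₖ = aₖpₖ₋₁ + pₖ₋₂, qₖ = aₖqₖ₋₁ + qₖ₋₂ (with p₋₁=1, p₋₂=0, q₋₁=0, q₋₂=1):
  k=0: a=0, p=0, q=1
  k=1: a=2, p=1, q=2
  k=2: a=2, p=2, q=5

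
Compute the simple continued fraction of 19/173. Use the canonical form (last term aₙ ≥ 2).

[0; 9, 9, 2]

19 = 0×173 + 19
173 = 9×19 + 2
19 = 9×2 + 1
2 = 2×1 + 0  (stop)
So 19/173 = [0; 9, 9, 2].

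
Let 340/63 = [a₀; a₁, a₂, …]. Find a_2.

340 = 5·63 + 25   →  a_0 = 5
63 = 2·25 + 13   →  a_1 = 2
25 = 1·13 + 12   →  a_2 = 1

1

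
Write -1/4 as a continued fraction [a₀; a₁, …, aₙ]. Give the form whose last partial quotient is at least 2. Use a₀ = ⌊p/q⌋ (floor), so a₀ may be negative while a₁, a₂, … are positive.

[-1; 1, 3]

-1 = -1×4 + 3
4 = 1×3 + 1
3 = 3×1 + 0  (stop)
So -1/4 = [-1; 1, 3].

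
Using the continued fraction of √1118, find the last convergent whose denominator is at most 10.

234/7

√1118 = [33; 2, 3, 2, 3, 2, 66, …] (period length 6).
Convergents:
  p_0/q_0 = 33/1
  p_1/q_1 = 67/2
  p_2/q_2 = 234/7
  p_3/q_3 = 535/16
q_2 = 7 ≤ 10 < 16 = q_3, so the answer is 234/7.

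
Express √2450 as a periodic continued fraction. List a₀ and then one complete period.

a₀ = ⌊√2450⌋ = 49.
With m₀=0, d₀=1 and mₖ₊₁ = dₖaₖ − mₖ, dₖ₊₁ = (n − mₖ₊₁²)/dₖ, aₖ₊₁ = ⌊(a₀+mₖ₊₁)/dₖ₊₁⌋:
  k=1: m=49, d=49, a=2
  k=2: m=49, d=1, a=98
d=1 and a=2a₀=98 at k=2, so the next step gives (m, d) = (49, 49) again — its k=1 value — and the period has length 2.

[49; 2, 98]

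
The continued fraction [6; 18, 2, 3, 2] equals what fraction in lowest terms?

1786/295

Fold from the inside: start with 2/1.
  3 + 1/2 = 7/2
  2 + 2/7 = 16/7
  18 + 7/16 = 295/16
  6 + 16/295 = 1786/295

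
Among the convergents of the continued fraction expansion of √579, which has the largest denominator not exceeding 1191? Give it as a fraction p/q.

√579 = [24; 16, 48, …] (period length 2).
Convergents:
  p_0/q_0 = 24/1
  p_1/q_1 = 385/16
  p_2/q_2 = 18504/769
  p_3/q_3 = 296449/12320
q_2 = 769 ≤ 1191 < 12320 = q_3, so the answer is 18504/769.

18504/769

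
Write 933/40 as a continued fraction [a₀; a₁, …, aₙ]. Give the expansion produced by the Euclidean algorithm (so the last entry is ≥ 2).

933 = 23×40 + 13
40 = 3×13 + 1
13 = 13×1 + 0  (stop)
So 933/40 = [23; 3, 13].

[23; 3, 13]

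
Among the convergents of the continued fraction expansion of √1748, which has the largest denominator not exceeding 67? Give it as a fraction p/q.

√1748 = [41; 1, 4, 4, 4, 1, 82, …] (period length 6).
Convergents:
  p_0/q_0 = 41/1
  p_1/q_1 = 42/1
  p_2/q_2 = 209/5
  p_3/q_3 = 878/21
  p_4/q_4 = 3721/89
q_3 = 21 ≤ 67 < 89 = q_4, so the answer is 878/21.

878/21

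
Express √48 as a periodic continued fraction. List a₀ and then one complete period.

[6; 1, 12]

a₀ = ⌊√48⌋ = 6.
With m₀=0, d₀=1 and mₖ₊₁ = dₖaₖ − mₖ, dₖ₊₁ = (n − mₖ₊₁²)/dₖ, aₖ₊₁ = ⌊(a₀+mₖ₊₁)/dₖ₊₁⌋:
  k=1: m=6, d=12, a=1
  k=2: m=6, d=1, a=12
d=1 and a=2a₀=12 at k=2, so the next step gives (m, d) = (6, 12) again — its k=1 value — and the period has length 2.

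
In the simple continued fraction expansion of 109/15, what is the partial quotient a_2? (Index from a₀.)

1

109 = 7·15 + 4   →  a_0 = 7
15 = 3·4 + 3   →  a_1 = 3
4 = 1·3 + 1   →  a_2 = 1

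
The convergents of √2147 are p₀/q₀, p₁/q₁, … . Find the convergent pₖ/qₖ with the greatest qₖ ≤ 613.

√2147 = [46; 2, 1, 45, 1, 2, 92, …] (period length 6).
Convergents:
  p_0/q_0 = 46/1
  p_1/q_1 = 93/2
  p_2/q_2 = 139/3
  p_3/q_3 = 6348/137
  p_4/q_4 = 6487/140
  p_5/q_5 = 19322/417
  p_6/q_6 = 1784111/38504
q_5 = 417 ≤ 613 < 38504 = q_6, so the answer is 19322/417.

19322/417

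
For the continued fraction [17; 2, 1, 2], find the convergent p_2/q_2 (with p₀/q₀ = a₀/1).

52/3

Using pₖ = aₖpₖ₋₁ + pₖ₋₂, qₖ = aₖqₖ₋₁ + qₖ₋₂ (with p₋₁=1, p₋₂=0, q₋₁=0, q₋₂=1):
  k=0: a=17, p=17, q=1
  k=1: a=2, p=35, q=2
  k=2: a=1, p=52, q=3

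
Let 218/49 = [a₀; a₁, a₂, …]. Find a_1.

218 = 4·49 + 22   →  a_0 = 4
49 = 2·22 + 5   →  a_1 = 2

2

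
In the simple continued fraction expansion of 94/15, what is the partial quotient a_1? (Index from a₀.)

3

94 = 6·15 + 4   →  a_0 = 6
15 = 3·4 + 3   →  a_1 = 3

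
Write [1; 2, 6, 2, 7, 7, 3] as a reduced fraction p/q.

6855/4682

Using pₖ = aₖpₖ₋₁ + pₖ₋₂ and qₖ = aₖqₖ₋₁ + qₖ₋₂:
  k=0: a=1, p=1, q=1
  k=1: a=2, p=3, q=2
  k=2: a=6, p=19, q=13
  k=3: a=2, p=41, q=28
  k=4: a=7, p=306, q=209
  k=5: a=7, p=2183, q=1491
  k=6: a=3, p=6855, q=4682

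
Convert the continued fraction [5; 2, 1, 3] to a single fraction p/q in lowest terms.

59/11

Using pₖ = aₖpₖ₋₁ + pₖ₋₂ and qₖ = aₖqₖ₋₁ + qₖ₋₂:
  k=0: a=5, p=5, q=1
  k=1: a=2, p=11, q=2
  k=2: a=1, p=16, q=3
  k=3: a=3, p=59, q=11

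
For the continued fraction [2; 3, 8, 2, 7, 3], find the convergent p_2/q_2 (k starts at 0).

58/25

Using pₖ = aₖpₖ₋₁ + pₖ₋₂, qₖ = aₖqₖ₋₁ + qₖ₋₂ (with p₋₁=1, p₋₂=0, q₋₁=0, q₋₂=1):
  k=0: a=2, p=2, q=1
  k=1: a=3, p=7, q=3
  k=2: a=8, p=58, q=25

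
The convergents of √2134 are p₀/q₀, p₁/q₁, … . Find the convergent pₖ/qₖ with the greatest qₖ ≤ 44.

1894/41

√2134 = [46; 5, 8, 5, 92, …] (period length 4).
Convergents:
  p_0/q_0 = 46/1
  p_1/q_1 = 231/5
  p_2/q_2 = 1894/41
  p_3/q_3 = 9701/210
q_2 = 41 ≤ 44 < 210 = q_3, so the answer is 1894/41.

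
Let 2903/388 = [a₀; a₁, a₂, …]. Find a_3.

2903 = 7·388 + 187   →  a_0 = 7
388 = 2·187 + 14   →  a_1 = 2
187 = 13·14 + 5   →  a_2 = 13
14 = 2·5 + 4   →  a_3 = 2

2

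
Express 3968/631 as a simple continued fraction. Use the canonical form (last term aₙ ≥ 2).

3968 = 6*631 + 182
631 = 3*182 + 85
182 = 2*85 + 12
85 = 7*12 + 1
12 = 12*1 + 0  (stop)
So 3968/631 = [6; 3, 2, 7, 12].

[6; 3, 2, 7, 12]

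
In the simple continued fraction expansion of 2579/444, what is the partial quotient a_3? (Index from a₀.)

2579 = 5·444 + 359   →  a_0 = 5
444 = 1·359 + 85   →  a_1 = 1
359 = 4·85 + 19   →  a_2 = 4
85 = 4·19 + 9   →  a_3 = 4

4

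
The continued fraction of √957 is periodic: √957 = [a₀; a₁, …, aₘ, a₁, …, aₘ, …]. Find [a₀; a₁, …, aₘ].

[30; 1, 14, 2, 14, 1, 60]

a₀ = ⌊√957⌋ = 30.
With m₀=0, d₀=1 and mₖ₊₁ = dₖaₖ − mₖ, dₖ₊₁ = (n − mₖ₊₁²)/dₖ, aₖ₊₁ = ⌊(a₀+mₖ₊₁)/dₖ₊₁⌋:
  k=1: m=30, d=57, a=1
  k=2: m=27, d=4, a=14
  k=3: m=29, d=29, a=2
  k=4: m=29, d=4, a=14
  k=5: m=27, d=57, a=1
  k=6: m=30, d=1, a=60
d=1 and a=2a₀=60 at k=6, so the next step gives (m, d) = (30, 57) again — its k=1 value — and the period has length 6.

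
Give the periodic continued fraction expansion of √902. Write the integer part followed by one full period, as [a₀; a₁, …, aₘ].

a₀ = ⌊√902⌋ = 30.
With m₀=0, d₀=1 and mₖ₊₁ = dₖaₖ − mₖ, dₖ₊₁ = (n − mₖ₊₁²)/dₖ, aₖ₊₁ = ⌊(a₀+mₖ₊₁)/dₖ₊₁⌋:
  k=1: m=30, d=2, a=30
  k=2: m=30, d=1, a=60
d=1 and a=2a₀=60 at k=2, so the next step gives (m, d) = (30, 2) again — its k=1 value — and the period has length 2.

[30; 30, 60]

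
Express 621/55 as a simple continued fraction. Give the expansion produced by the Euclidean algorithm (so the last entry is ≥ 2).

621 = 11·55 + 16
55 = 3·16 + 7
16 = 2·7 + 2
7 = 3·2 + 1
2 = 2·1 + 0  (stop)
So 621/55 = [11; 3, 2, 3, 2].

[11; 3, 2, 3, 2]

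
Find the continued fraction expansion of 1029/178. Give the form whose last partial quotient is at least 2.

1029 = 5*178 + 139
178 = 1*139 + 39
139 = 3*39 + 22
39 = 1*22 + 17
22 = 1*17 + 5
17 = 3*5 + 2
5 = 2*2 + 1
2 = 2*1 + 0  (stop)
So 1029/178 = [5; 1, 3, 1, 1, 3, 2, 2].

[5; 1, 3, 1, 1, 3, 2, 2]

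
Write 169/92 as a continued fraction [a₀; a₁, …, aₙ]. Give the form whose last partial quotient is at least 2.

169 = 1*92 + 77
92 = 1*77 + 15
77 = 5*15 + 2
15 = 7*2 + 1
2 = 2*1 + 0  (stop)
So 169/92 = [1; 1, 5, 7, 2].

[1; 1, 5, 7, 2]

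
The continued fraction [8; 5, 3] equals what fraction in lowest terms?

Using pₖ = aₖpₖ₋₁ + pₖ₋₂ and qₖ = aₖqₖ₋₁ + qₖ₋₂:
  k=0: a=8, p=8, q=1
  k=1: a=5, p=41, q=5
  k=2: a=3, p=131, q=16

131/16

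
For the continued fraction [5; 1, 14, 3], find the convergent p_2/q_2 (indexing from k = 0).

89/15

Using pₖ = aₖpₖ₋₁ + pₖ₋₂, qₖ = aₖqₖ₋₁ + qₖ₋₂ (with p₋₁=1, p₋₂=0, q₋₁=0, q₋₂=1):
  k=0: a=5, p=5, q=1
  k=1: a=1, p=6, q=1
  k=2: a=14, p=89, q=15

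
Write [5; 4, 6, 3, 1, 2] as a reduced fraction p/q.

1504/287

Fold from the inside: start with 2/1.
  1 + 1/2 = 3/2
  3 + 2/3 = 11/3
  6 + 3/11 = 69/11
  4 + 11/69 = 287/69
  5 + 69/287 = 1504/287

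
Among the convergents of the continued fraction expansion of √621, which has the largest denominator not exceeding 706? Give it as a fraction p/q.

7775/312

√621 = [24; 1, 11, 2, 11, 1, 48, …] (period length 6).
Convergents:
  p_0/q_0 = 24/1
  p_1/q_1 = 25/1
  p_2/q_2 = 299/12
  p_3/q_3 = 623/25
  p_4/q_4 = 7152/287
  p_5/q_5 = 7775/312
  p_6/q_6 = 380352/15263
q_5 = 312 ≤ 706 < 15263 = q_6, so the answer is 7775/312.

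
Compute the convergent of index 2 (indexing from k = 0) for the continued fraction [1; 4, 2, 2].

Using pₖ = aₖpₖ₋₁ + pₖ₋₂, qₖ = aₖqₖ₋₁ + qₖ₋₂ (with p₋₁=1, p₋₂=0, q₋₁=0, q₋₂=1):
  k=0: a=1, p=1, q=1
  k=1: a=4, p=5, q=4
  k=2: a=2, p=11, q=9

11/9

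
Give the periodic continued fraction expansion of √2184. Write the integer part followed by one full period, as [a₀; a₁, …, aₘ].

a₀ = ⌊√2184⌋ = 46.
With m₀=0, d₀=1 and mₖ₊₁ = dₖaₖ − mₖ, dₖ₊₁ = (n − mₖ₊₁²)/dₖ, aₖ₊₁ = ⌊(a₀+mₖ₊₁)/dₖ₊₁⌋:
  k=1: m=46, d=68, a=1
  k=2: m=22, d=25, a=2
  k=3: m=28, d=56, a=1
  k=4: m=28, d=25, a=2
  k=5: m=22, d=68, a=1
  k=6: m=46, d=1, a=92
d=1 and a=2a₀=92 at k=6, so the next step gives (m, d) = (46, 68) again — its k=1 value — and the period has length 6.

[46; 1, 2, 1, 2, 1, 92]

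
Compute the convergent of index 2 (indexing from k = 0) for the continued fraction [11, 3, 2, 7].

Using pₖ = aₖpₖ₋₁ + pₖ₋₂, qₖ = aₖqₖ₋₁ + qₖ₋₂ (with p₋₁=1, p₋₂=0, q₋₁=0, q₋₂=1):
  k=0: a=11, p=11, q=1
  k=1: a=3, p=34, q=3
  k=2: a=2, p=79, q=7

79/7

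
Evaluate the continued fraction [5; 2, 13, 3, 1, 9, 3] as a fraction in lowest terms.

Fold from the inside: start with 3/1.
  9 + 1/3 = 28/3
  1 + 3/28 = 31/28
  3 + 28/31 = 121/31
  13 + 31/121 = 1604/121
  2 + 121/1604 = 3329/1604
  5 + 1604/3329 = 18249/3329

18249/3329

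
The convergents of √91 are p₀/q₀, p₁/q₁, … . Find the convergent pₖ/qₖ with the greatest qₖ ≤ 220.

1574/165

√91 = [9; 1, 1, 5, 1, 5, 1, 1, 18, …] (period length 8).
Convergents:
  p_0/q_0 = 9/1
  p_1/q_1 = 10/1
  p_2/q_2 = 19/2
  p_3/q_3 = 105/11
  p_4/q_4 = 124/13
  p_5/q_5 = 725/76
  p_6/q_6 = 849/89
  p_7/q_7 = 1574/165
  p_8/q_8 = 29181/3059
q_7 = 165 ≤ 220 < 3059 = q_8, so the answer is 1574/165.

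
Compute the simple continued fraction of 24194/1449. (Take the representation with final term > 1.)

24194 = 16*1449 + 1010
1449 = 1*1010 + 439
1010 = 2*439 + 132
439 = 3*132 + 43
132 = 3*43 + 3
43 = 14*3 + 1
3 = 3*1 + 0  (stop)
So 24194/1449 = [16; 1, 2, 3, 3, 14, 3].

[16; 1, 2, 3, 3, 14, 3]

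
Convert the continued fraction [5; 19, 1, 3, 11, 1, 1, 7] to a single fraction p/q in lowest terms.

70542/13967

Fold from the inside: start with 7/1.
  1 + 1/7 = 8/7
  1 + 7/8 = 15/8
  11 + 8/15 = 173/15
  3 + 15/173 = 534/173
  1 + 173/534 = 707/534
  19 + 534/707 = 13967/707
  5 + 707/13967 = 70542/13967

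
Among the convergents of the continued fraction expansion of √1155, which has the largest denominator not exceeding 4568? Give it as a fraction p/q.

154803/4555

√1155 = [33; 1, 66, …] (period length 2).
Convergents:
  p_0/q_0 = 33/1
  p_1/q_1 = 34/1
  p_2/q_2 = 2277/67
  p_3/q_3 = 2311/68
  p_4/q_4 = 154803/4555
  p_5/q_5 = 157114/4623
q_4 = 4555 ≤ 4568 < 4623 = q_5, so the answer is 154803/4555.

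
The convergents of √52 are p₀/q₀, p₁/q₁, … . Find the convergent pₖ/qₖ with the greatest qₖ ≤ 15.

√52 = [7; 4, 1, 2, 1, 4, 14, …] (period length 6).
Convergents:
  p_0/q_0 = 7/1
  p_1/q_1 = 29/4
  p_2/q_2 = 36/5
  p_3/q_3 = 101/14
  p_4/q_4 = 137/19
q_3 = 14 ≤ 15 < 19 = q_4, so the answer is 101/14.

101/14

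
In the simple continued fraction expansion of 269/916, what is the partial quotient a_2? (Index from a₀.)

269 = 0·916 + 269   →  a_0 = 0
916 = 3·269 + 109   →  a_1 = 3
269 = 2·109 + 51   →  a_2 = 2

2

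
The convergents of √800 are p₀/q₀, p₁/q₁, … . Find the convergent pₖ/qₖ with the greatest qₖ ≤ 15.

√800 = [28; 3, 1, 1, 13, 1, 1, 3, 56, …] (period length 8).
Convergents:
  p_0/q_0 = 28/1
  p_1/q_1 = 85/3
  p_2/q_2 = 113/4
  p_3/q_3 = 198/7
  p_4/q_4 = 2687/95
q_3 = 7 ≤ 15 < 95 = q_4, so the answer is 198/7.

198/7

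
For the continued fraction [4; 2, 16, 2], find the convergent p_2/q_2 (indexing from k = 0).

148/33

Using pₖ = aₖpₖ₋₁ + pₖ₋₂, qₖ = aₖqₖ₋₁ + qₖ₋₂ (with p₋₁=1, p₋₂=0, q₋₁=0, q₋₂=1):
  k=0: a=4, p=4, q=1
  k=1: a=2, p=9, q=2
  k=2: a=16, p=148, q=33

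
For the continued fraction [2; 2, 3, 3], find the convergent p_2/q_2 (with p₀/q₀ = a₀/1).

17/7

Using pₖ = aₖpₖ₋₁ + pₖ₋₂, qₖ = aₖqₖ₋₁ + qₖ₋₂ (with p₋₁=1, p₋₂=0, q₋₁=0, q₋₂=1):
  k=0: a=2, p=2, q=1
  k=1: a=2, p=5, q=2
  k=2: a=3, p=17, q=7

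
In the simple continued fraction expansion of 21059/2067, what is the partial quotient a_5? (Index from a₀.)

21059 = 10·2067 + 389   →  a_0 = 10
2067 = 5·389 + 122   →  a_1 = 5
389 = 3·122 + 23   →  a_2 = 3
122 = 5·23 + 7   →  a_3 = 5
23 = 3·7 + 2   →  a_4 = 3
7 = 3·2 + 1   →  a_5 = 3

3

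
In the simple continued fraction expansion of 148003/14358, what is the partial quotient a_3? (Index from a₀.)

16

148003 = 10·14358 + 4423   →  a_0 = 10
14358 = 3·4423 + 1089   →  a_1 = 3
4423 = 4·1089 + 67   →  a_2 = 4
1089 = 16·67 + 17   →  a_3 = 16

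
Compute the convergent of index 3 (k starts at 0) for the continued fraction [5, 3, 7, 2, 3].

250/47

Using pₖ = aₖpₖ₋₁ + pₖ₋₂, qₖ = aₖqₖ₋₁ + qₖ₋₂ (with p₋₁=1, p₋₂=0, q₋₁=0, q₋₂=1):
  k=0: a=5, p=5, q=1
  k=1: a=3, p=16, q=3
  k=2: a=7, p=117, q=22
  k=3: a=2, p=250, q=47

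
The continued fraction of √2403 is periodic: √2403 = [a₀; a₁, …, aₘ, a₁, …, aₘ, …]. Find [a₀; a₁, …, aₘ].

a₀ = ⌊√2403⌋ = 49.
With m₀=0, d₀=1 and mₖ₊₁ = dₖaₖ − mₖ, dₖ₊₁ = (n − mₖ₊₁²)/dₖ, aₖ₊₁ = ⌊(a₀+mₖ₊₁)/dₖ₊₁⌋:
  k=1: m=49, d=2, a=49
  k=2: m=49, d=1, a=98
d=1 and a=2a₀=98 at k=2, so the next step gives (m, d) = (49, 2) again — its k=1 value — and the period has length 2.

[49; 49, 98]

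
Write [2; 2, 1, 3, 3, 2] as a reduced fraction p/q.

196/83

Using pₖ = aₖpₖ₋₁ + pₖ₋₂ and qₖ = aₖqₖ₋₁ + qₖ₋₂:
  k=0: a=2, p=2, q=1
  k=1: a=2, p=5, q=2
  k=2: a=1, p=7, q=3
  k=3: a=3, p=26, q=11
  k=4: a=3, p=85, q=36
  k=5: a=2, p=196, q=83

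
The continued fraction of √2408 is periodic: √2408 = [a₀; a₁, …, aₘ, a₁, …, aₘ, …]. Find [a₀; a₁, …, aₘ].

a₀ = ⌊√2408⌋ = 49.
With m₀=0, d₀=1 and mₖ₊₁ = dₖaₖ − mₖ, dₖ₊₁ = (n − mₖ₊₁²)/dₖ, aₖ₊₁ = ⌊(a₀+mₖ₊₁)/dₖ₊₁⌋:
  k=1: m=49, d=7, a=14
  k=2: m=49, d=1, a=98
d=1 and a=2a₀=98 at k=2, so the next step gives (m, d) = (49, 7) again — its k=1 value — and the period has length 2.

[49; 14, 98]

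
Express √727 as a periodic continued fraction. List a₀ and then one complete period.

a₀ = ⌊√727⌋ = 26.
With m₀=0, d₀=1 and mₖ₊₁ = dₖaₖ − mₖ, dₖ₊₁ = (n − mₖ₊₁²)/dₖ, aₖ₊₁ = ⌊(a₀+mₖ₊₁)/dₖ₊₁⌋:
  k=1: m=26, d=51, a=1
  k=2: m=25, d=2, a=25
  k=3: m=25, d=51, a=1
  k=4: m=26, d=1, a=52
d=1 and a=2a₀=52 at k=4, so the next step gives (m, d) = (26, 51) again — its k=1 value — and the period has length 4.

[26; 1, 25, 1, 52]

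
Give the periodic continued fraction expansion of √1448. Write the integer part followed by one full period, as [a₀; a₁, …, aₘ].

a₀ = ⌊√1448⌋ = 38.
With m₀=0, d₀=1 and mₖ₊₁ = dₖaₖ − mₖ, dₖ₊₁ = (n − mₖ₊₁²)/dₖ, aₖ₊₁ = ⌊(a₀+mₖ₊₁)/dₖ₊₁⌋:
  k=1: m=38, d=4, a=19
  k=2: m=38, d=1, a=76
d=1 and a=2a₀=76 at k=2, so the next step gives (m, d) = (38, 4) again — its k=1 value — and the period has length 2.

[38; 19, 76]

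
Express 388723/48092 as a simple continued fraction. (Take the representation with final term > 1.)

[8; 12, 16, 13, 19]

388723 = 8×48092 + 3987
48092 = 12×3987 + 248
3987 = 16×248 + 19
248 = 13×19 + 1
19 = 19×1 + 0  (stop)
So 388723/48092 = [8; 12, 16, 13, 19].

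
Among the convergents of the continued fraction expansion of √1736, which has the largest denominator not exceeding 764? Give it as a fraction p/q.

31249/750

√1736 = [41; 1, 1, 1, 82, …] (period length 4).
Convergents:
  p_0/q_0 = 41/1
  p_1/q_1 = 42/1
  p_2/q_2 = 83/2
  p_3/q_3 = 125/3
  p_4/q_4 = 10333/248
  p_5/q_5 = 10458/251
  p_6/q_6 = 20791/499
  p_7/q_7 = 31249/750
  p_8/q_8 = 2583209/61999
q_7 = 750 ≤ 764 < 61999 = q_8, so the answer is 31249/750.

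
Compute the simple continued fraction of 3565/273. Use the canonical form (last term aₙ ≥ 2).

3565 = 13*273 + 16
273 = 17*16 + 1
16 = 16*1 + 0  (stop)
So 3565/273 = [13; 17, 16].

[13; 17, 16]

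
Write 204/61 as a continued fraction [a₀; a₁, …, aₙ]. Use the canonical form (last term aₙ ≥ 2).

204 = 3*61 + 21
61 = 2*21 + 19
21 = 1*19 + 2
19 = 9*2 + 1
2 = 2*1 + 0  (stop)
So 204/61 = [3; 2, 1, 9, 2].

[3; 2, 1, 9, 2]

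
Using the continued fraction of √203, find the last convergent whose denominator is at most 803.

6497/456

√203 = [14; 4, 28, …] (period length 2).
Convergents:
  p_0/q_0 = 14/1
  p_1/q_1 = 57/4
  p_2/q_2 = 1610/113
  p_3/q_3 = 6497/456
  p_4/q_4 = 183526/12881
q_3 = 456 ≤ 803 < 12881 = q_4, so the answer is 6497/456.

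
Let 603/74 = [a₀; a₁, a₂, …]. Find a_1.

6

603 = 8·74 + 11   →  a_0 = 8
74 = 6·11 + 8   →  a_1 = 6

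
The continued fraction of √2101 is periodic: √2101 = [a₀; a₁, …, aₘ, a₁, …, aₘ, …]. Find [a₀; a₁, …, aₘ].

[45; 1, 5, 8, 5, 1, 90]

a₀ = ⌊√2101⌋ = 45.
With m₀=0, d₀=1 and mₖ₊₁ = dₖaₖ − mₖ, dₖ₊₁ = (n − mₖ₊₁²)/dₖ, aₖ₊₁ = ⌊(a₀+mₖ₊₁)/dₖ₊₁⌋:
  k=1: m=45, d=76, a=1
  k=2: m=31, d=15, a=5
  k=3: m=44, d=11, a=8
  k=4: m=44, d=15, a=5
  k=5: m=31, d=76, a=1
  k=6: m=45, d=1, a=90
d=1 and a=2a₀=90 at k=6, so the next step gives (m, d) = (45, 76) again — its k=1 value — and the period has length 6.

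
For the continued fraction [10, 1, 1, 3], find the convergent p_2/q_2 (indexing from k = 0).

21/2

Using pₖ = aₖpₖ₋₁ + pₖ₋₂, qₖ = aₖqₖ₋₁ + qₖ₋₂ (with p₋₁=1, p₋₂=0, q₋₁=0, q₋₂=1):
  k=0: a=10, p=10, q=1
  k=1: a=1, p=11, q=1
  k=2: a=1, p=21, q=2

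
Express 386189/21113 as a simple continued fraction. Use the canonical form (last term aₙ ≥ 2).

[18; 3, 2, 3, 12, 10, 7]

386189 = 18*21113 + 6155
21113 = 3*6155 + 2648
6155 = 2*2648 + 859
2648 = 3*859 + 71
859 = 12*71 + 7
71 = 10*7 + 1
7 = 7*1 + 0  (stop)
So 386189/21113 = [18; 3, 2, 3, 12, 10, 7].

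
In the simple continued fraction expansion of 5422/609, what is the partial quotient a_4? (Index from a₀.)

9

5422 = 8·609 + 550   →  a_0 = 8
609 = 1·550 + 59   →  a_1 = 1
550 = 9·59 + 19   →  a_2 = 9
59 = 3·19 + 2   →  a_3 = 3
19 = 9·2 + 1   →  a_4 = 9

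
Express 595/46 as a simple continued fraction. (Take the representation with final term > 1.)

[12; 1, 14, 3]

595 = 12*46 + 43
46 = 1*43 + 3
43 = 14*3 + 1
3 = 3*1 + 0  (stop)
So 595/46 = [12; 1, 14, 3].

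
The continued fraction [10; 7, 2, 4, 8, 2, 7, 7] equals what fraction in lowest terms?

631438/62307

Using pₖ = aₖpₖ₋₁ + pₖ₋₂ and qₖ = aₖqₖ₋₁ + qₖ₋₂:
  k=0: a=10, p=10, q=1
  k=1: a=7, p=71, q=7
  k=2: a=2, p=152, q=15
  k=3: a=4, p=679, q=67
  k=4: a=8, p=5584, q=551
  k=5: a=2, p=11847, q=1169
  k=6: a=7, p=88513, q=8734
  k=7: a=7, p=631438, q=62307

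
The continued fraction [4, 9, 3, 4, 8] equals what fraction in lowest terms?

4091/996

Fold from the inside: start with 8/1.
  4 + 1/8 = 33/8
  3 + 8/33 = 107/33
  9 + 33/107 = 996/107
  4 + 107/996 = 4091/996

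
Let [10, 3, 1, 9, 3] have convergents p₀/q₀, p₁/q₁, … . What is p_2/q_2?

Using pₖ = aₖpₖ₋₁ + pₖ₋₂, qₖ = aₖqₖ₋₁ + qₖ₋₂ (with p₋₁=1, p₋₂=0, q₋₁=0, q₋₂=1):
  k=0: a=10, p=10, q=1
  k=1: a=3, p=31, q=3
  k=2: a=1, p=41, q=4

41/4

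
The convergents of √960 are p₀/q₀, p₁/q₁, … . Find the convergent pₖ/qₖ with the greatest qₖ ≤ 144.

1921/62

√960 = [30; 1, 60, …] (period length 2).
Convergents:
  p_0/q_0 = 30/1
  p_1/q_1 = 31/1
  p_2/q_2 = 1890/61
  p_3/q_3 = 1921/62
  p_4/q_4 = 117150/3781
q_3 = 62 ≤ 144 < 3781 = q_4, so the answer is 1921/62.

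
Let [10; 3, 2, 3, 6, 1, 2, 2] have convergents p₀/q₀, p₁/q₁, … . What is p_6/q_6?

5156/501

Using pₖ = aₖpₖ₋₁ + pₖ₋₂, qₖ = aₖqₖ₋₁ + qₖ₋₂ (with p₋₁=1, p₋₂=0, q₋₁=0, q₋₂=1):
  k=0: a=10, p=10, q=1
  k=1: a=3, p=31, q=3
  k=2: a=2, p=72, q=7
  k=3: a=3, p=247, q=24
  k=4: a=6, p=1554, q=151
  k=5: a=1, p=1801, q=175
  k=6: a=2, p=5156, q=501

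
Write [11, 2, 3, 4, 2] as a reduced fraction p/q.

Fold from the inside: start with 2/1.
  4 + 1/2 = 9/2
  3 + 2/9 = 29/9
  2 + 9/29 = 67/29
  11 + 29/67 = 766/67

766/67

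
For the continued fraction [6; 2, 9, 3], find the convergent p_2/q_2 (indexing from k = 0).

Using pₖ = aₖpₖ₋₁ + pₖ₋₂, qₖ = aₖqₖ₋₁ + qₖ₋₂ (with p₋₁=1, p₋₂=0, q₋₁=0, q₋₂=1):
  k=0: a=6, p=6, q=1
  k=1: a=2, p=13, q=2
  k=2: a=9, p=123, q=19

123/19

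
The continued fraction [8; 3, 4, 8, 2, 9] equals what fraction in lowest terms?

Using pₖ = aₖpₖ₋₁ + pₖ₋₂ and qₖ = aₖqₖ₋₁ + qₖ₋₂:
  k=0: a=8, p=8, q=1
  k=1: a=3, p=25, q=3
  k=2: a=4, p=108, q=13
  k=3: a=8, p=889, q=107
  k=4: a=2, p=1886, q=227
  k=5: a=9, p=17863, q=2150

17863/2150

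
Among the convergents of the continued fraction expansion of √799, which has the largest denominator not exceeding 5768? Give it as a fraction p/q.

95852/3391

√799 = [28; 3, 1, 3, 56, …] (period length 4).
Convergents:
  p_0/q_0 = 28/1
  p_1/q_1 = 85/3
  p_2/q_2 = 113/4
  p_3/q_3 = 424/15
  p_4/q_4 = 23857/844
  p_5/q_5 = 71995/2547
  p_6/q_6 = 95852/3391
  p_7/q_7 = 359551/12720
q_6 = 3391 ≤ 5768 < 12720 = q_7, so the answer is 95852/3391.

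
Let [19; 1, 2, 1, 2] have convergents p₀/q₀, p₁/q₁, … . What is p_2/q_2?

59/3

Using pₖ = aₖpₖ₋₁ + pₖ₋₂, qₖ = aₖqₖ₋₁ + qₖ₋₂ (with p₋₁=1, p₋₂=0, q₋₁=0, q₋₂=1):
  k=0: a=19, p=19, q=1
  k=1: a=1, p=20, q=1
  k=2: a=2, p=59, q=3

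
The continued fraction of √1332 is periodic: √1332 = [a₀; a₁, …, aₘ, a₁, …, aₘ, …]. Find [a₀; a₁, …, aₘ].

[36; 2, 72]

a₀ = ⌊√1332⌋ = 36.
With m₀=0, d₀=1 and mₖ₊₁ = dₖaₖ − mₖ, dₖ₊₁ = (n − mₖ₊₁²)/dₖ, aₖ₊₁ = ⌊(a₀+mₖ₊₁)/dₖ₊₁⌋:
  k=1: m=36, d=36, a=2
  k=2: m=36, d=1, a=72
d=1 and a=2a₀=72 at k=2, so the next step gives (m, d) = (36, 36) again — its k=1 value — and the period has length 2.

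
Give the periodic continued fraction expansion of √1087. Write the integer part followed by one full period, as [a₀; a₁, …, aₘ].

a₀ = ⌊√1087⌋ = 32.
With m₀=0, d₀=1 and mₖ₊₁ = dₖaₖ − mₖ, dₖ₊₁ = (n − mₖ₊₁²)/dₖ, aₖ₊₁ = ⌊(a₀+mₖ₊₁)/dₖ₊₁⌋:
  k=1: m=32, d=63, a=1
  k=2: m=31, d=2, a=31
  k=3: m=31, d=63, a=1
  k=4: m=32, d=1, a=64
d=1 and a=2a₀=64 at k=4, so the next step gives (m, d) = (32, 63) again — its k=1 value — and the period has length 4.

[32; 1, 31, 1, 64]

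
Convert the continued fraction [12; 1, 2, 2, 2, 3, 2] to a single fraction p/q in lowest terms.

Fold from the inside: start with 2/1.
  3 + 1/2 = 7/2
  2 + 2/7 = 16/7
  2 + 7/16 = 39/16
  2 + 16/39 = 94/39
  1 + 39/94 = 133/94
  12 + 94/133 = 1690/133

1690/133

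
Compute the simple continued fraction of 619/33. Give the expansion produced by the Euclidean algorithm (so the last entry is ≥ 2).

619 = 18×33 + 25
33 = 1×25 + 8
25 = 3×8 + 1
8 = 8×1 + 0  (stop)
So 619/33 = [18; 1, 3, 8].

[18; 1, 3, 8]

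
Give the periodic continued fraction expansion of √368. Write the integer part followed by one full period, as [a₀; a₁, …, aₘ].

[19; 5, 2, 5, 38]

a₀ = ⌊√368⌋ = 19.
With m₀=0, d₀=1 and mₖ₊₁ = dₖaₖ − mₖ, dₖ₊₁ = (n − mₖ₊₁²)/dₖ, aₖ₊₁ = ⌊(a₀+mₖ₊₁)/dₖ₊₁⌋:
  k=1: m=19, d=7, a=5
  k=2: m=16, d=16, a=2
  k=3: m=16, d=7, a=5
  k=4: m=19, d=1, a=38
d=1 and a=2a₀=38 at k=4, so the next step gives (m, d) = (19, 7) again — its k=1 value — and the period has length 4.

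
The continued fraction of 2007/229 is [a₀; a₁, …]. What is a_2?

3

2007 = 8·229 + 175   →  a_0 = 8
229 = 1·175 + 54   →  a_1 = 1
175 = 3·54 + 13   →  a_2 = 3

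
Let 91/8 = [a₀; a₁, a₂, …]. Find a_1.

2

91 = 11·8 + 3   →  a_0 = 11
8 = 2·3 + 2   →  a_1 = 2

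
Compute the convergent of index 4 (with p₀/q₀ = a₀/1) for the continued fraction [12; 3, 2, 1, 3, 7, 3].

Using pₖ = aₖpₖ₋₁ + pₖ₋₂, qₖ = aₖqₖ₋₁ + qₖ₋₂ (with p₋₁=1, p₋₂=0, q₋₁=0, q₋₂=1):
  k=0: a=12, p=12, q=1
  k=1: a=3, p=37, q=3
  k=2: a=2, p=86, q=7
  k=3: a=1, p=123, q=10
  k=4: a=3, p=455, q=37

455/37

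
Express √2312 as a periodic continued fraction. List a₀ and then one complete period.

[48; 12, 96]

a₀ = ⌊√2312⌋ = 48.
With m₀=0, d₀=1 and mₖ₊₁ = dₖaₖ − mₖ, dₖ₊₁ = (n − mₖ₊₁²)/dₖ, aₖ₊₁ = ⌊(a₀+mₖ₊₁)/dₖ₊₁⌋:
  k=1: m=48, d=8, a=12
  k=2: m=48, d=1, a=96
d=1 and a=2a₀=96 at k=2, so the next step gives (m, d) = (48, 8) again — its k=1 value — and the period has length 2.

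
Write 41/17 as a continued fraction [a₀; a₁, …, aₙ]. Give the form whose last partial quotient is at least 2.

[2; 2, 2, 3]

41 = 2*17 + 7
17 = 2*7 + 3
7 = 2*3 + 1
3 = 3*1 + 0  (stop)
So 41/17 = [2; 2, 2, 3].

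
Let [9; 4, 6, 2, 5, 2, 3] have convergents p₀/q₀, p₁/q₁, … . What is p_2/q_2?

Using pₖ = aₖpₖ₋₁ + pₖ₋₂, qₖ = aₖqₖ₋₁ + qₖ₋₂ (with p₋₁=1, p₋₂=0, q₋₁=0, q₋₂=1):
  k=0: a=9, p=9, q=1
  k=1: a=4, p=37, q=4
  k=2: a=6, p=231, q=25

231/25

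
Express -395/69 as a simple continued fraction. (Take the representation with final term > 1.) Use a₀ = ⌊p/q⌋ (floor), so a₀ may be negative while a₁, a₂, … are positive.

-395 = -6×69 + 19
69 = 3×19 + 12
19 = 1×12 + 7
12 = 1×7 + 5
7 = 1×5 + 2
5 = 2×2 + 1
2 = 2×1 + 0  (stop)
So -395/69 = [-6; 3, 1, 1, 1, 2, 2].

[-6; 3, 1, 1, 1, 2, 2]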